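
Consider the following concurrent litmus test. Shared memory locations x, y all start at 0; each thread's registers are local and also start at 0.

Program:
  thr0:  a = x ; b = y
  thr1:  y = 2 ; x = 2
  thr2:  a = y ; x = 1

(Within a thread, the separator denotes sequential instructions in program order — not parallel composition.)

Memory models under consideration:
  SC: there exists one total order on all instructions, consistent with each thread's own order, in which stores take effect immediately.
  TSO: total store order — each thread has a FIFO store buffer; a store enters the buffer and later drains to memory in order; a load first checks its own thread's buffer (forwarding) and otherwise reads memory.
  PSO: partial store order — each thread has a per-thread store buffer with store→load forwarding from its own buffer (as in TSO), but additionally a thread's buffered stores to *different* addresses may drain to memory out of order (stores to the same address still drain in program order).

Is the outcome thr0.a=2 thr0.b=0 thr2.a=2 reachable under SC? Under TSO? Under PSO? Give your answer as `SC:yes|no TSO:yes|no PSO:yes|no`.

SC:no TSO:no PSO:yes

outcome vector order: (thr0.a,thr0.b,thr2.a)
SC (9): <0 0 0>, <0 0 2>, <0 2 0>, <0 2 2>, <1 0 0>, <1 2 0>, <1 2 2>, <2 2 0>, <2 2 2>
TSO (9): <0 0 0>, <0 0 2>, <0 2 0>, <0 2 2>, <1 0 0>, <1 2 0>, <1 2 2>, <2 2 0>, <2 2 2>
PSO (11): <0 0 0>, <0 0 2>, <0 2 0>, <0 2 2>, <1 0 0>, <1 2 0>, <1 2 2>, <2 0 0>, <2 0 2>, <2 2 0>, <2 2 2>
target <2 0 2> ∈ {PSO}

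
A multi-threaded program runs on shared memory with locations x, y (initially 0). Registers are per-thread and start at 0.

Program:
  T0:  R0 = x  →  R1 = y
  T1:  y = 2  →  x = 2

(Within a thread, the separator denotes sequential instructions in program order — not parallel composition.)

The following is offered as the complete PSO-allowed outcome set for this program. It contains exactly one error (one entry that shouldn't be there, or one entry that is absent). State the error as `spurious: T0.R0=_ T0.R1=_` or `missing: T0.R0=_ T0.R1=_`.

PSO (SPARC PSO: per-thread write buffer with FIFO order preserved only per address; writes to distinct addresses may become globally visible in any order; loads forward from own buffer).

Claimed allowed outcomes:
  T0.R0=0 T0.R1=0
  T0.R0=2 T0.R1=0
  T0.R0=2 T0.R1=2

outcome vector order: (T0.R0,T0.R1)
PSO (4): 00, 02, 20, 22
PSO∖claimed = {02}

missing: T0.R0=0 T0.R1=2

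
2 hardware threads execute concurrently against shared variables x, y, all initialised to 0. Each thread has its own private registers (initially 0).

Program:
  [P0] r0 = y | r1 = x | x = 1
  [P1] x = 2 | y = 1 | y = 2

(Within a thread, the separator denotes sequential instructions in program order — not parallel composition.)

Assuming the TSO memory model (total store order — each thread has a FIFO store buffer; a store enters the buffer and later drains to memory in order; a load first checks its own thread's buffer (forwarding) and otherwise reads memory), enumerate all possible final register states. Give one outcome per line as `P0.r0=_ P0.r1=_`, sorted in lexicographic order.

P0.r0=0 P0.r1=0
P0.r0=0 P0.r1=2
P0.r0=1 P0.r1=2
P0.r0=2 P0.r1=2

outcome vector order: (P0.r0,P0.r1)
|TSO outcomes| = 4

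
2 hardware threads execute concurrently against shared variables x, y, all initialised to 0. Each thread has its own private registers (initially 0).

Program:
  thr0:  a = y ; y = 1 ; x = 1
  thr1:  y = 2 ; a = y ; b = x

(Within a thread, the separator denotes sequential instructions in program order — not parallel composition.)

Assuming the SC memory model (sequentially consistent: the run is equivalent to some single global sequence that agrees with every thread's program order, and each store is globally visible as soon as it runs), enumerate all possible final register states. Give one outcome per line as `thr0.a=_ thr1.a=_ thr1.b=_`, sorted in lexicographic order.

outcome vector order: (thr0.a,thr1.a,thr1.b)
|SC outcomes| = 8

thr0.a=0 thr1.a=1 thr1.b=0
thr0.a=0 thr1.a=1 thr1.b=1
thr0.a=0 thr1.a=2 thr1.b=0
thr0.a=0 thr1.a=2 thr1.b=1
thr0.a=2 thr1.a=1 thr1.b=0
thr0.a=2 thr1.a=1 thr1.b=1
thr0.a=2 thr1.a=2 thr1.b=0
thr0.a=2 thr1.a=2 thr1.b=1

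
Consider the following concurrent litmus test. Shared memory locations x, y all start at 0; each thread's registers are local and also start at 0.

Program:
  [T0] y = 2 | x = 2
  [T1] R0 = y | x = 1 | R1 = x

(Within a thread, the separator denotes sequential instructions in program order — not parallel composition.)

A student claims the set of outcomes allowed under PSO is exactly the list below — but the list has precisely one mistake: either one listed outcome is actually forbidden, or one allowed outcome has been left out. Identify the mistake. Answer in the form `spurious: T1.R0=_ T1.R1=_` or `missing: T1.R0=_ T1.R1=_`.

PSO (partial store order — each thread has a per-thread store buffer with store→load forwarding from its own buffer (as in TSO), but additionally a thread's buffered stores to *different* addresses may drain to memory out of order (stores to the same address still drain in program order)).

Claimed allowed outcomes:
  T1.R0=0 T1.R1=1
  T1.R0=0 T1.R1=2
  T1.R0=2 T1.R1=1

outcome vector order: (T1.R0,T1.R1)
PSO: 4 outcomes — {<0 1> <0 2> <2 1> <2 2>}
PSO∖claimed = {<2 2>}

missing: T1.R0=2 T1.R1=2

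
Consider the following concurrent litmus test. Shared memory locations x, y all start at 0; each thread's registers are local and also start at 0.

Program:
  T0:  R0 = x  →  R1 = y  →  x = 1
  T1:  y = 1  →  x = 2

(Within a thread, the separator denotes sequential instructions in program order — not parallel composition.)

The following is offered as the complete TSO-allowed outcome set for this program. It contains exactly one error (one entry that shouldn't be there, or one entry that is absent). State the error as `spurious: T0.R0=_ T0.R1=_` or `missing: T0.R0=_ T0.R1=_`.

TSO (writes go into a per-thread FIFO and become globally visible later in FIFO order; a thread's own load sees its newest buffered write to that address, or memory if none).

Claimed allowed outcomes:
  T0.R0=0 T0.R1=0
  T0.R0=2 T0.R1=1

missing: T0.R0=0 T0.R1=1

outcome vector order: (T0.R0,T0.R1)
TSO (3): (0,0), (0,1), (2,1)
TSO∖claimed = {(0,1)}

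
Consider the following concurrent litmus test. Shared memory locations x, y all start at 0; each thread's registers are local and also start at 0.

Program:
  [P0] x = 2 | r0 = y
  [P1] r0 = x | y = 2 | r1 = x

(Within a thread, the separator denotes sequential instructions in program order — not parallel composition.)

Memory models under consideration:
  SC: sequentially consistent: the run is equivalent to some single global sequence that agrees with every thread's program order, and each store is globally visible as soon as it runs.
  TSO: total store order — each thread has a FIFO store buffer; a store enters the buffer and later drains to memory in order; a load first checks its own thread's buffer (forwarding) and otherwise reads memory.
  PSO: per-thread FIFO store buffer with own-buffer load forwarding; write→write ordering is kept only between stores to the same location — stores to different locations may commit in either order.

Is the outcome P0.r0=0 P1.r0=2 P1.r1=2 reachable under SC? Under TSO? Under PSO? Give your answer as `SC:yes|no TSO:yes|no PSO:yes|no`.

SC:yes TSO:yes PSO:yes

outcome vector order: (P0.r0,P1.r0,P1.r1)
[SC] allowed = {<0 0 2>, <0 2 2>, <2 0 0>, <2 0 2>, <2 2 2>}
[TSO] allowed = {<0 0 0>, <0 0 2>, <0 2 2>, <2 0 0>, <2 0 2>, <2 2 2>}
[PSO] allowed = {<0 0 0>, <0 0 2>, <0 2 2>, <2 0 0>, <2 0 2>, <2 2 2>}
target <0 2 2> ∈ {SC,TSO,PSO}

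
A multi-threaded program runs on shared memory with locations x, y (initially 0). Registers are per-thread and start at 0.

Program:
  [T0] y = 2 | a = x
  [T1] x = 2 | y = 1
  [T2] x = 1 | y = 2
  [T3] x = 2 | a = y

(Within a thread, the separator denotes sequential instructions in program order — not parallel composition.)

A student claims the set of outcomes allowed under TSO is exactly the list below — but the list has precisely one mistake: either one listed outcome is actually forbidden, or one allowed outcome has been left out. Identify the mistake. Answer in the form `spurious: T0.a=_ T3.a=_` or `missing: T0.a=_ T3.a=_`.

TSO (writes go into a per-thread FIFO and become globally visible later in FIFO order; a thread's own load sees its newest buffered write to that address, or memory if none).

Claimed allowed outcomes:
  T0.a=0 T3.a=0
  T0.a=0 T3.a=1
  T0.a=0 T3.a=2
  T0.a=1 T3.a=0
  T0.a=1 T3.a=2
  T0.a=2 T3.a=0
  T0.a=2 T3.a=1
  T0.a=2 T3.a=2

missing: T0.a=1 T3.a=1

outcome vector order: (T0.a,T3.a)
TSO: 9 outcomes — {0/0 0/1 0/2 1/0 1/1 1/2 2/0 2/1 2/2}
TSO∖claimed = {1/1}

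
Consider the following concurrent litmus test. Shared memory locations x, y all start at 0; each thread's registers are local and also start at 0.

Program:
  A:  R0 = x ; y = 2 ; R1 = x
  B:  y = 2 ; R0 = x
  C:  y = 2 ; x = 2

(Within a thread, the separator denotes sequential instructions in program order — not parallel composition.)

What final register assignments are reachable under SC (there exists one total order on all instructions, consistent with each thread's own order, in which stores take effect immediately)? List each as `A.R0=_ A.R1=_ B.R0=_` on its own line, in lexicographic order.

outcome vector order: (A.R0,A.R1,B.R0)
|SC outcomes| = 6

A.R0=0 A.R1=0 B.R0=0
A.R0=0 A.R1=0 B.R0=2
A.R0=0 A.R1=2 B.R0=0
A.R0=0 A.R1=2 B.R0=2
A.R0=2 A.R1=2 B.R0=0
A.R0=2 A.R1=2 B.R0=2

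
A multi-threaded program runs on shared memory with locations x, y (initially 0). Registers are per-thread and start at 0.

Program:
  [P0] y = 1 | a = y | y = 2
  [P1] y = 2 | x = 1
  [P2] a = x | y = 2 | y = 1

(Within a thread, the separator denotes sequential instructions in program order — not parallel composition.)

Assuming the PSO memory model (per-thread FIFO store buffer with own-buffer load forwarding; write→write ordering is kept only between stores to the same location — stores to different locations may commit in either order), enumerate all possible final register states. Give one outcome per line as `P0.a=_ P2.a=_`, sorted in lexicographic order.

P0.a=1 P2.a=0
P0.a=1 P2.a=1
P0.a=2 P2.a=0
P0.a=2 P2.a=1

outcome vector order: (P0.a,P2.a)
|PSO outcomes| = 4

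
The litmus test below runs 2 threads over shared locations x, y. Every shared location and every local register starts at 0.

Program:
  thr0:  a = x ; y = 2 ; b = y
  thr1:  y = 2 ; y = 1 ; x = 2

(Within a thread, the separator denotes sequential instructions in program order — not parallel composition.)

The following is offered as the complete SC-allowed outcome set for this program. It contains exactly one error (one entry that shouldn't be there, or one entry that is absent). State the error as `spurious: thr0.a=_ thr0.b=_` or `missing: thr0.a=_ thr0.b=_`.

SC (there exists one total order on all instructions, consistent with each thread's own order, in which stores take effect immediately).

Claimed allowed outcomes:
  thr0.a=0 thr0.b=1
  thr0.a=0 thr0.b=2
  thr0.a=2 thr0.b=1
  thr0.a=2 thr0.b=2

spurious: thr0.a=2 thr0.b=1

outcome vector order: (thr0.a,thr0.b)
SC (3): 0/1; 0/2; 2/2
claimed∖SC = {2/1}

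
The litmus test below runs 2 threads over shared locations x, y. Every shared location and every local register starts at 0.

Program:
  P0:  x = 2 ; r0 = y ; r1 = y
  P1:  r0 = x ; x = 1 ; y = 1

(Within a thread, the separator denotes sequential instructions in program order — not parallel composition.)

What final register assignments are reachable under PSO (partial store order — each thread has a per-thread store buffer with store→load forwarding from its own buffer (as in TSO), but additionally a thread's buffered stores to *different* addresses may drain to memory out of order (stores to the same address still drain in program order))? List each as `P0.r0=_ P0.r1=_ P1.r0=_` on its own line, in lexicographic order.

outcome vector order: (P0.r0,P0.r1,P1.r0)
|PSO outcomes| = 6

P0.r0=0 P0.r1=0 P1.r0=0
P0.r0=0 P0.r1=0 P1.r0=2
P0.r0=0 P0.r1=1 P1.r0=0
P0.r0=0 P0.r1=1 P1.r0=2
P0.r0=1 P0.r1=1 P1.r0=0
P0.r0=1 P0.r1=1 P1.r0=2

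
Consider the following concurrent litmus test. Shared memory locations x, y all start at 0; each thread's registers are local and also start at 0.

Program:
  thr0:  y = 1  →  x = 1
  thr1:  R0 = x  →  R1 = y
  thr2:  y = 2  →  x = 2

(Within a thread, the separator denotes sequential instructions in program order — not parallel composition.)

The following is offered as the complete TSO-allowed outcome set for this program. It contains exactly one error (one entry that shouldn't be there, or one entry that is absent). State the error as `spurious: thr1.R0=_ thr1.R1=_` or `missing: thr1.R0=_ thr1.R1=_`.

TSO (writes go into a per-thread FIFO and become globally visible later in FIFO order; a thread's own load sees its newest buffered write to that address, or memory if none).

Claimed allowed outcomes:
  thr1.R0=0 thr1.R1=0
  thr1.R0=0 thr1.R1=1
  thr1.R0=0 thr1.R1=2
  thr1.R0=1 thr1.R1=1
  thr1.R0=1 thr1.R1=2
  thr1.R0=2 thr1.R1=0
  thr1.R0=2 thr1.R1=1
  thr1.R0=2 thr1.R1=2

spurious: thr1.R0=2 thr1.R1=0

outcome vector order: (thr1.R0,thr1.R1)
under TSO → <0 0>, <0 1>, <0 2>, <1 1>, <1 2>, <2 1>, <2 2>
claimed∖TSO = {<2 0>}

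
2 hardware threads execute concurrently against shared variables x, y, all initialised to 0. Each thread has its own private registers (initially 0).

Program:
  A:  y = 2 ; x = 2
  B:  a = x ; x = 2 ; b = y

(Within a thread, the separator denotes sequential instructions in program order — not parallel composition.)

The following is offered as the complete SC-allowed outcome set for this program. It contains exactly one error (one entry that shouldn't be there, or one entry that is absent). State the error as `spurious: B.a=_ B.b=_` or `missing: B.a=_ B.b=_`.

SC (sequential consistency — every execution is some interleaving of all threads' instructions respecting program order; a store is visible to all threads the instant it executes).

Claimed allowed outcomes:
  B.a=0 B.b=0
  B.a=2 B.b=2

outcome vector order: (B.a,B.b)
under SC → 0/0; 0/2; 2/2
SC∖claimed = {0/2}

missing: B.a=0 B.b=2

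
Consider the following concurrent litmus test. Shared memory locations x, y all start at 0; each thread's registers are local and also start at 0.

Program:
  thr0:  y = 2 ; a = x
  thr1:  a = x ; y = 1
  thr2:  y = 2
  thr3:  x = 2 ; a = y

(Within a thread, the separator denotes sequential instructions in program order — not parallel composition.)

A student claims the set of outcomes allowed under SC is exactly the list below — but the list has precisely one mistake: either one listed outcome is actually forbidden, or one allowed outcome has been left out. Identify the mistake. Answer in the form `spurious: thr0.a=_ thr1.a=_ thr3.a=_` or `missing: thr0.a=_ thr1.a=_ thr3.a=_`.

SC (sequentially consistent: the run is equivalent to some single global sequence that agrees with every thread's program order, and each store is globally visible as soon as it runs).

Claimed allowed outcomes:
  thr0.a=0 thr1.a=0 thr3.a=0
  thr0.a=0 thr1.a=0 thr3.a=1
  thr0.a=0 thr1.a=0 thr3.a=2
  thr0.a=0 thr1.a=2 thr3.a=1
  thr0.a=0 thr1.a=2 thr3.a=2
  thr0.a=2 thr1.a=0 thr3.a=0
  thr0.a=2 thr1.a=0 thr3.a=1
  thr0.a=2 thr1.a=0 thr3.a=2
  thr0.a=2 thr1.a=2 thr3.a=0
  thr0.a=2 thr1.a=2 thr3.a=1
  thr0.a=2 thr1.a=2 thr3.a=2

outcome vector order: (thr0.a,thr1.a,thr3.a)
[SC] allowed = {001 002 021 022 200 201 202 220 221 222}
claimed∖SC = {000}

spurious: thr0.a=0 thr1.a=0 thr3.a=0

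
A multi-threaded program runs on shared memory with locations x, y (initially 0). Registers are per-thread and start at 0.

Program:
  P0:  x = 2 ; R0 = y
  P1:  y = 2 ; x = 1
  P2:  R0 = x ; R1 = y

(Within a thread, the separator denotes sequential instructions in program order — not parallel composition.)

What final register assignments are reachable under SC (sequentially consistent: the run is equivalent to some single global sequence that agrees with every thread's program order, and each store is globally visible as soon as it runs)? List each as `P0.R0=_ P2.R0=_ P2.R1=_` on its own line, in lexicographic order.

P0.R0=0 P2.R0=0 P2.R1=0
P0.R0=0 P2.R0=0 P2.R1=2
P0.R0=0 P2.R0=1 P2.R1=2
P0.R0=0 P2.R0=2 P2.R1=0
P0.R0=0 P2.R0=2 P2.R1=2
P0.R0=2 P2.R0=0 P2.R1=0
P0.R0=2 P2.R0=0 P2.R1=2
P0.R0=2 P2.R0=1 P2.R1=2
P0.R0=2 P2.R0=2 P2.R1=0
P0.R0=2 P2.R0=2 P2.R1=2

outcome vector order: (P0.R0,P2.R0,P2.R1)
|SC outcomes| = 10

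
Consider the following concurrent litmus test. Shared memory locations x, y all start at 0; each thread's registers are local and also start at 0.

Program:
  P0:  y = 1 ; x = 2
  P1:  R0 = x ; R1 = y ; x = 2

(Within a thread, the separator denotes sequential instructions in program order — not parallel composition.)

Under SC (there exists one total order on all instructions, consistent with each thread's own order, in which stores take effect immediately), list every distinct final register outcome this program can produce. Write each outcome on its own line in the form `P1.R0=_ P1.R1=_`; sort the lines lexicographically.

P1.R0=0 P1.R1=0
P1.R0=0 P1.R1=1
P1.R0=2 P1.R1=1

outcome vector order: (P1.R0,P1.R1)
|SC outcomes| = 3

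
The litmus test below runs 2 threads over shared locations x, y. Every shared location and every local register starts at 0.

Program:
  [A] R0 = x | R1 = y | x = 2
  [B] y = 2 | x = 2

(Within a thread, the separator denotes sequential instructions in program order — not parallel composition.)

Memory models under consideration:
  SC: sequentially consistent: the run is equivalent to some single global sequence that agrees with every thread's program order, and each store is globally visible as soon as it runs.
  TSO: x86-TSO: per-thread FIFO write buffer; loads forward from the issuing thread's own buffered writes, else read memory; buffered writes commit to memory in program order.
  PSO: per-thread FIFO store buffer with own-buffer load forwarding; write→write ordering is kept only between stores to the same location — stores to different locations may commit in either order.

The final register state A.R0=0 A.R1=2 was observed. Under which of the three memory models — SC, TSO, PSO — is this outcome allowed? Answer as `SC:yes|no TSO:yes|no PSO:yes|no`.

SC:yes TSO:yes PSO:yes

outcome vector order: (A.R0,A.R1)
SC: 3 outcomes — {<0 0>, <0 2>, <2 2>}
TSO: 3 outcomes — {<0 0>, <0 2>, <2 2>}
PSO: 4 outcomes — {<0 0>, <0 2>, <2 0>, <2 2>}
target <0 2> ∈ {SC,TSO,PSO}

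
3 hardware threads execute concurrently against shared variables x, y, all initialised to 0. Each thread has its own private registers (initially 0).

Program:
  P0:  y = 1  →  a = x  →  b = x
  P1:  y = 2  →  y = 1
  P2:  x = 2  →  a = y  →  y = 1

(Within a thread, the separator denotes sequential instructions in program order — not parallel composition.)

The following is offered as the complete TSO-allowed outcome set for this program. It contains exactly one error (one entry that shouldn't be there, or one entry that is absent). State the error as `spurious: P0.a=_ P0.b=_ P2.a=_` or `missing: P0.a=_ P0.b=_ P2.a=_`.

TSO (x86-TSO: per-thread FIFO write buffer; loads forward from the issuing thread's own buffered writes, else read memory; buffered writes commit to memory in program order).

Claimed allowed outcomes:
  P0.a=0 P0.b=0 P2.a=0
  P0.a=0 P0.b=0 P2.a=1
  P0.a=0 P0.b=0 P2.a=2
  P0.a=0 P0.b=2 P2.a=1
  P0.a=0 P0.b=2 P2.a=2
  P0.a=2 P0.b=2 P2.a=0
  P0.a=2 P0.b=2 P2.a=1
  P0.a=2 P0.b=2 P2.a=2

outcome vector order: (P0.a,P0.b,P2.a)
[TSO] allowed = {000, 001, 002, 020, 021, 022, 220, 221, 222}
TSO∖claimed = {020}

missing: P0.a=0 P0.b=2 P2.a=0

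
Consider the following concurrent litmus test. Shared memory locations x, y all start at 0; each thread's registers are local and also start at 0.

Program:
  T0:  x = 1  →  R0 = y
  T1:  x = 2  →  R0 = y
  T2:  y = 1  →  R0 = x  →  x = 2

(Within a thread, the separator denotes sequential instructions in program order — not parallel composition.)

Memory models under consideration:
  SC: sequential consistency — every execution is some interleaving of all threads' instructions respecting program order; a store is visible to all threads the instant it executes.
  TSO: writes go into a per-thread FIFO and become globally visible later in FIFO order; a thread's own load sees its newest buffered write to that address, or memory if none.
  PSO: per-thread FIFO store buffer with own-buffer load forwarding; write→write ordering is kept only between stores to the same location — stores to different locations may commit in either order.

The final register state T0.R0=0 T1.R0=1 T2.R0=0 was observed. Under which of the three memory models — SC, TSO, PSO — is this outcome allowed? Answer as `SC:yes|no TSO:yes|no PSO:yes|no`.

SC:no TSO:yes PSO:yes

outcome vector order: (T0.R0,T1.R0,T2.R0)
SC (9): (0,0,1); (0,0,2); (0,1,1); (0,1,2); (1,0,1); (1,0,2); (1,1,0); (1,1,1); (1,1,2)
TSO (12): (0,0,0); (0,0,1); (0,0,2); (0,1,0); (0,1,1); (0,1,2); (1,0,0); (1,0,1); (1,0,2); (1,1,0); (1,1,1); (1,1,2)
PSO (12): (0,0,0); (0,0,1); (0,0,2); (0,1,0); (0,1,1); (0,1,2); (1,0,0); (1,0,1); (1,0,2); (1,1,0); (1,1,1); (1,1,2)
target (0,1,0) ∈ {TSO,PSO}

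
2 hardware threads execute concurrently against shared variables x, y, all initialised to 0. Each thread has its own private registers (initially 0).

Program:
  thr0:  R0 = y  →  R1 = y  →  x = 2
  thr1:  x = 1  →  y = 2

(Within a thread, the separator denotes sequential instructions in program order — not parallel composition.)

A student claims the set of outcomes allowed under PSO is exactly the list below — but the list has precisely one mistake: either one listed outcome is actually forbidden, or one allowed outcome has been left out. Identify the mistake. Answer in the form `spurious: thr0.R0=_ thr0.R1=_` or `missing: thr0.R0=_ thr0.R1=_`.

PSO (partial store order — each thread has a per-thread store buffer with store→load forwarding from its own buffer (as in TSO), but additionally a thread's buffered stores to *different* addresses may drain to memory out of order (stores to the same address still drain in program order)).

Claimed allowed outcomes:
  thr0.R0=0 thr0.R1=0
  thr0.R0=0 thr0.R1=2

missing: thr0.R0=2 thr0.R1=2

outcome vector order: (thr0.R0,thr0.R1)
under PSO → (0,0); (0,2); (2,2)
PSO∖claimed = {(2,2)}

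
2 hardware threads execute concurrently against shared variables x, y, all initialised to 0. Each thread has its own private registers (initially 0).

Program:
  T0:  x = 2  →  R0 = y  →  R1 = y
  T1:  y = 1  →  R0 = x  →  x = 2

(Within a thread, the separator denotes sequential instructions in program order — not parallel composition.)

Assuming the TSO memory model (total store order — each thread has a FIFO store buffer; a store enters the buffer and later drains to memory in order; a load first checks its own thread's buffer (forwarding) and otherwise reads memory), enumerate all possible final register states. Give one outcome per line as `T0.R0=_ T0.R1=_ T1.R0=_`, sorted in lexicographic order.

outcome vector order: (T0.R0,T0.R1,T1.R0)
|TSO outcomes| = 6

T0.R0=0 T0.R1=0 T1.R0=0
T0.R0=0 T0.R1=0 T1.R0=2
T0.R0=0 T0.R1=1 T1.R0=0
T0.R0=0 T0.R1=1 T1.R0=2
T0.R0=1 T0.R1=1 T1.R0=0
T0.R0=1 T0.R1=1 T1.R0=2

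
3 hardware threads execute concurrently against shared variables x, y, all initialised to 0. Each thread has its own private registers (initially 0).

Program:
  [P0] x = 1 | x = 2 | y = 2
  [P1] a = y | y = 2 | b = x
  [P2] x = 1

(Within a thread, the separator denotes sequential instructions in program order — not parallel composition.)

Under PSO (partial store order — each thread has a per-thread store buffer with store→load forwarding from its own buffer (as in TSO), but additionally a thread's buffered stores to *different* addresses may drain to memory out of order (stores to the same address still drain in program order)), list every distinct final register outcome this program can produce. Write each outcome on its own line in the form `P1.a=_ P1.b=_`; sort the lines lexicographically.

outcome vector order: (P1.a,P1.b)
|PSO outcomes| = 6

P1.a=0 P1.b=0
P1.a=0 P1.b=1
P1.a=0 P1.b=2
P1.a=2 P1.b=0
P1.a=2 P1.b=1
P1.a=2 P1.b=2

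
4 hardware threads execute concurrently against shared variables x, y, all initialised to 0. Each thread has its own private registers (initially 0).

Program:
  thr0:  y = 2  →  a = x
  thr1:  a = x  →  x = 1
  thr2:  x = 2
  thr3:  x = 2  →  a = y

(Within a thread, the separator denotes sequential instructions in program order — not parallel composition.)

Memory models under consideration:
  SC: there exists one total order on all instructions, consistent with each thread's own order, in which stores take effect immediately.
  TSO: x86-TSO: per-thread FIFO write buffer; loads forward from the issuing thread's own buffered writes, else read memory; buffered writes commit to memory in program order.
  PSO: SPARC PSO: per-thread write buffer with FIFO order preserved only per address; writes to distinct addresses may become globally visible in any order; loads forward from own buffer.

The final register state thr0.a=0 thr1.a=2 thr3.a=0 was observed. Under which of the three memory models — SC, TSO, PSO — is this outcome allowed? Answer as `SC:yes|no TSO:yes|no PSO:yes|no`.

SC:no TSO:yes PSO:yes

outcome vector order: (thr0.a,thr1.a,thr3.a)
[SC] allowed = {(0,0,2) (0,2,2) (1,0,0) (1,0,2) (1,2,0) (1,2,2) (2,0,0) (2,0,2) (2,2,0) (2,2,2)}
[TSO] allowed = {(0,0,0) (0,0,2) (0,2,0) (0,2,2) (1,0,0) (1,0,2) (1,2,0) (1,2,2) (2,0,0) (2,0,2) (2,2,0) (2,2,2)}
[PSO] allowed = {(0,0,0) (0,0,2) (0,2,0) (0,2,2) (1,0,0) (1,0,2) (1,2,0) (1,2,2) (2,0,0) (2,0,2) (2,2,0) (2,2,2)}
target (0,2,0) ∈ {TSO,PSO}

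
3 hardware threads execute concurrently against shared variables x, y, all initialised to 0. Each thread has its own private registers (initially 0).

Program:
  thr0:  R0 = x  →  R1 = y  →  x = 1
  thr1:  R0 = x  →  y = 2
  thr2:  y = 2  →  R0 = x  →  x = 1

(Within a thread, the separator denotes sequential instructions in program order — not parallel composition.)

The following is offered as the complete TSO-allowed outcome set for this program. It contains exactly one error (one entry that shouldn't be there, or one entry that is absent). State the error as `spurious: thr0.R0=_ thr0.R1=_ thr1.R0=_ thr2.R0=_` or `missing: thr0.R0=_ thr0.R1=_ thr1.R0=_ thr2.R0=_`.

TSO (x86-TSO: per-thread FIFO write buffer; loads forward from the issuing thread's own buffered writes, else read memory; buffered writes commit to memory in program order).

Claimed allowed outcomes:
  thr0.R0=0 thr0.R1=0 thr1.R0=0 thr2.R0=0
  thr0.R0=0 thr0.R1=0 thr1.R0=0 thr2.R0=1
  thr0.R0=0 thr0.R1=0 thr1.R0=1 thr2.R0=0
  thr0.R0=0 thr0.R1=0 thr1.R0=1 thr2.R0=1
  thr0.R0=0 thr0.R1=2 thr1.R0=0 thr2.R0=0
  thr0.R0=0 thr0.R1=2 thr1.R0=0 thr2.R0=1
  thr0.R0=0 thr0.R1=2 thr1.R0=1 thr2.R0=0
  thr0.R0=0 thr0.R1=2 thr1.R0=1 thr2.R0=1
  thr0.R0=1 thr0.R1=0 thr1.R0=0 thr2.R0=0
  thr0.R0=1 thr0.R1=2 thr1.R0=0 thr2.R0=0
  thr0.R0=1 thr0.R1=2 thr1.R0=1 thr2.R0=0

spurious: thr0.R0=1 thr0.R1=0 thr1.R0=0 thr2.R0=0

outcome vector order: (thr0.R0,thr0.R1,thr1.R0,thr2.R0)
TSO: 10 outcomes — {(0,0,0,0) (0,0,0,1) (0,0,1,0) (0,0,1,1) (0,2,0,0) (0,2,0,1) (0,2,1,0) (0,2,1,1) (1,2,0,0) (1,2,1,0)}
claimed∖TSO = {(1,0,0,0)}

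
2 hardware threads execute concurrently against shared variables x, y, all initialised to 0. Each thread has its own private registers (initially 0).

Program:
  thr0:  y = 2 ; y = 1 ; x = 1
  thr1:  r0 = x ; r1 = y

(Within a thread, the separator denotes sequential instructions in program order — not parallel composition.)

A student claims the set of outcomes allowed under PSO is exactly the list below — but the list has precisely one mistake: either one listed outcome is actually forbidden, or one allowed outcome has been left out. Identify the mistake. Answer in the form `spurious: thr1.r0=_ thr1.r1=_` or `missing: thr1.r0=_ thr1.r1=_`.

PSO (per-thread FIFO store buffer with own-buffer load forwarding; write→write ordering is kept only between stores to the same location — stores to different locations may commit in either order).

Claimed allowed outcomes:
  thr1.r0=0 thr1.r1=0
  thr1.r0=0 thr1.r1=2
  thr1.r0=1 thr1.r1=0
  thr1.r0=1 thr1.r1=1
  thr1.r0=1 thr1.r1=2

outcome vector order: (thr1.r0,thr1.r1)
PSO: 6 outcomes — {0/0, 0/1, 0/2, 1/0, 1/1, 1/2}
PSO∖claimed = {0/1}

missing: thr1.r0=0 thr1.r1=1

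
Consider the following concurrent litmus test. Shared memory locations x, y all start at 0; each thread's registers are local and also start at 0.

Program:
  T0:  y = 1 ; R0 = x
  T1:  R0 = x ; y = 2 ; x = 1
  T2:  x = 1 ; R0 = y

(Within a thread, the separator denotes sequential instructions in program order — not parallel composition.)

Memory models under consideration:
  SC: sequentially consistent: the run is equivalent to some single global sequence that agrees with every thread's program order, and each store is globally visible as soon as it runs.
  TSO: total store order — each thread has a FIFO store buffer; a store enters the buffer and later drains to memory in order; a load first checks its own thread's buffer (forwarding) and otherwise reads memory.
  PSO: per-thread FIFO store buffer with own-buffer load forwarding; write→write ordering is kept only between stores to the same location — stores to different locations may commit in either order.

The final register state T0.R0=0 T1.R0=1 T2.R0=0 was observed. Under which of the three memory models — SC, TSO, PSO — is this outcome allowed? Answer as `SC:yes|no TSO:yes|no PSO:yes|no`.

SC:no TSO:yes PSO:yes

outcome vector order: (T0.R0,T1.R0,T2.R0)
under SC → 0/0/1, 0/0/2, 0/1/1, 0/1/2, 1/0/0, 1/0/1, 1/0/2, 1/1/0, 1/1/1, 1/1/2
under TSO → 0/0/0, 0/0/1, 0/0/2, 0/1/0, 0/1/1, 0/1/2, 1/0/0, 1/0/1, 1/0/2, 1/1/0, 1/1/1, 1/1/2
under PSO → 0/0/0, 0/0/1, 0/0/2, 0/1/0, 0/1/1, 0/1/2, 1/0/0, 1/0/1, 1/0/2, 1/1/0, 1/1/1, 1/1/2
target 0/1/0 ∈ {TSO,PSO}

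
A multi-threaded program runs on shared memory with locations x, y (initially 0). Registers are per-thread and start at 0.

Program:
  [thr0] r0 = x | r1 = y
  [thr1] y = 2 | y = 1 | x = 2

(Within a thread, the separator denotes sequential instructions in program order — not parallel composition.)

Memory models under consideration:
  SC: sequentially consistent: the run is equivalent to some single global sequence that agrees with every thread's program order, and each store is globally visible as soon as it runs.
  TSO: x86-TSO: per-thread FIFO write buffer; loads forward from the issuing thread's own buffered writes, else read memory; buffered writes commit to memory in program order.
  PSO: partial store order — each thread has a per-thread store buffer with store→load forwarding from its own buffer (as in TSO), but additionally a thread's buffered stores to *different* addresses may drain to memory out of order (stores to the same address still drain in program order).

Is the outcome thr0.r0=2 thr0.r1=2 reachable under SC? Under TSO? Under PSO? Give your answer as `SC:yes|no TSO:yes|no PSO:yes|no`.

SC:no TSO:no PSO:yes

outcome vector order: (thr0.r0,thr0.r1)
SC (4): <0 0>, <0 1>, <0 2>, <2 1>
TSO (4): <0 0>, <0 1>, <0 2>, <2 1>
PSO (6): <0 0>, <0 1>, <0 2>, <2 0>, <2 1>, <2 2>
target <2 2> ∈ {PSO}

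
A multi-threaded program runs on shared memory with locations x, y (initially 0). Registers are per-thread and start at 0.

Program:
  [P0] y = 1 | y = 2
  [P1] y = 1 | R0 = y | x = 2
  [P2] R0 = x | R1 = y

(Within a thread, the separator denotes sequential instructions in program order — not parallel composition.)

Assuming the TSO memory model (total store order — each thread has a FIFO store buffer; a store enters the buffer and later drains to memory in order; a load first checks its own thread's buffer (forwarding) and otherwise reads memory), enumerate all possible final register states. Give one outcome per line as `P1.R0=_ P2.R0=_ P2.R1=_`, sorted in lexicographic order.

outcome vector order: (P1.R0,P2.R0,P2.R1)
|TSO outcomes| = 9

P1.R0=1 P2.R0=0 P2.R1=0
P1.R0=1 P2.R0=0 P2.R1=1
P1.R0=1 P2.R0=0 P2.R1=2
P1.R0=1 P2.R0=2 P2.R1=1
P1.R0=1 P2.R0=2 P2.R1=2
P1.R0=2 P2.R0=0 P2.R1=0
P1.R0=2 P2.R0=0 P2.R1=1
P1.R0=2 P2.R0=0 P2.R1=2
P1.R0=2 P2.R0=2 P2.R1=2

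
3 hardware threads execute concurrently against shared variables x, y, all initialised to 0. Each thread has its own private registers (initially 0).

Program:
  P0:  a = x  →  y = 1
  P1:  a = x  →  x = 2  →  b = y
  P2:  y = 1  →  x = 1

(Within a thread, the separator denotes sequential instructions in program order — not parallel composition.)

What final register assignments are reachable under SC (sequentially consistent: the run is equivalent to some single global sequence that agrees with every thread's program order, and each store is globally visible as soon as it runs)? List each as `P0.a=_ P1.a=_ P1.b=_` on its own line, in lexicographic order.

P0.a=0 P1.a=0 P1.b=0
P0.a=0 P1.a=0 P1.b=1
P0.a=0 P1.a=1 P1.b=1
P0.a=1 P1.a=0 P1.b=0
P0.a=1 P1.a=0 P1.b=1
P0.a=1 P1.a=1 P1.b=1
P0.a=2 P1.a=0 P1.b=0
P0.a=2 P1.a=0 P1.b=1
P0.a=2 P1.a=1 P1.b=1

outcome vector order: (P0.a,P1.a,P1.b)
|SC outcomes| = 9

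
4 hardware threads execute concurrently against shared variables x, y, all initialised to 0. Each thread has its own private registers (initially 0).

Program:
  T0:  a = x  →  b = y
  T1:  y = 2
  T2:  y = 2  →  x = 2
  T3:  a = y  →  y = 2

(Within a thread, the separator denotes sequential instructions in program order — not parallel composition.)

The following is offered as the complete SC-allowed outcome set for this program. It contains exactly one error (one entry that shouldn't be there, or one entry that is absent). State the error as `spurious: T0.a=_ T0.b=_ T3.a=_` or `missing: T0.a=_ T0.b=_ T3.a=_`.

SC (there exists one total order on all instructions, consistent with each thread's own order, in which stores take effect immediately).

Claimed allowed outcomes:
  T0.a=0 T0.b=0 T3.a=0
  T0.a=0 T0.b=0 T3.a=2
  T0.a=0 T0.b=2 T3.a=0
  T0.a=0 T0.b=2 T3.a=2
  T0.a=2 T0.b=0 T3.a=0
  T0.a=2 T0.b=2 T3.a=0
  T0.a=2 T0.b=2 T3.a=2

outcome vector order: (T0.a,T0.b,T3.a)
under SC → 0/0/0; 0/0/2; 0/2/0; 0/2/2; 2/2/0; 2/2/2
claimed∖SC = {2/0/0}

spurious: T0.a=2 T0.b=0 T3.a=0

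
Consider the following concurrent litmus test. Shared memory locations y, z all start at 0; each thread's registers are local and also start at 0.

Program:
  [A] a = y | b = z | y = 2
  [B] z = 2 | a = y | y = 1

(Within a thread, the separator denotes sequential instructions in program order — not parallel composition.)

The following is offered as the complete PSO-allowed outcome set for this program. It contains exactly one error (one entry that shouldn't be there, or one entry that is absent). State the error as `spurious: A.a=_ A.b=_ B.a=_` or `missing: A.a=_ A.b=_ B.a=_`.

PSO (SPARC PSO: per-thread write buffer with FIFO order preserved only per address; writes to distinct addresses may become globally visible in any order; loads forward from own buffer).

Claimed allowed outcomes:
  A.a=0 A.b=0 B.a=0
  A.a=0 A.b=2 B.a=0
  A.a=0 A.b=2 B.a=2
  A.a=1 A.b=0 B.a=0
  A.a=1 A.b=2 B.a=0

missing: A.a=0 A.b=0 B.a=2

outcome vector order: (A.a,A.b,B.a)
PSO: 6 outcomes — {(0,0,0) (0,0,2) (0,2,0) (0,2,2) (1,0,0) (1,2,0)}
PSO∖claimed = {(0,0,2)}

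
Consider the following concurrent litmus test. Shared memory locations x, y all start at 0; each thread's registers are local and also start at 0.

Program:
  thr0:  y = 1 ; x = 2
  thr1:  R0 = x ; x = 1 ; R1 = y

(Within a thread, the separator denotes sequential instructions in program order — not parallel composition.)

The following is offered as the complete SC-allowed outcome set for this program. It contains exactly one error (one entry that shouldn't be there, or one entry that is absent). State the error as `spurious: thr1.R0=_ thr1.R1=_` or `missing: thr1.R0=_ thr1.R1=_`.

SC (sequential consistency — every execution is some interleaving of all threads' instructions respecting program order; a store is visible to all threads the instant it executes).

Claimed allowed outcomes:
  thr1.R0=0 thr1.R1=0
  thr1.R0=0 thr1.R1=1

missing: thr1.R0=2 thr1.R1=1

outcome vector order: (thr1.R0,thr1.R1)
[SC] allowed = {00; 01; 21}
SC∖claimed = {21}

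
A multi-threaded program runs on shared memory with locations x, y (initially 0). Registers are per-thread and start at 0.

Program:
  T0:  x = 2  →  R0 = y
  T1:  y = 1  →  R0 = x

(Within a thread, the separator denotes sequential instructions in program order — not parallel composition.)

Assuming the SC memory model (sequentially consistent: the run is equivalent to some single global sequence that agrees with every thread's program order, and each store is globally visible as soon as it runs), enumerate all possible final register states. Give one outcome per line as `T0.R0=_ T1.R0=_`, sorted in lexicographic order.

T0.R0=0 T1.R0=2
T0.R0=1 T1.R0=0
T0.R0=1 T1.R0=2

outcome vector order: (T0.R0,T1.R0)
|SC outcomes| = 3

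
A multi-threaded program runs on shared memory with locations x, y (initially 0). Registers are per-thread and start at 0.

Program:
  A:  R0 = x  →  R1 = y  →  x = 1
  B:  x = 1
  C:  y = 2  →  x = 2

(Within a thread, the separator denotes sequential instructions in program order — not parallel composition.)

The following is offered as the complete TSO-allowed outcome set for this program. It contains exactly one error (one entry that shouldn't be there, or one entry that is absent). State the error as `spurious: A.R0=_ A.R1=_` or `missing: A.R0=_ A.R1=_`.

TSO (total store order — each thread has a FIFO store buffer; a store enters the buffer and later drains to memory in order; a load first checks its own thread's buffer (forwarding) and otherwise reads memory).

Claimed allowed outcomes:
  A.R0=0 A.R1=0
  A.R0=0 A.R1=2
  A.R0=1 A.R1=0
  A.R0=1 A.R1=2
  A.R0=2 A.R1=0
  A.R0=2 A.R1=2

spurious: A.R0=2 A.R1=0

outcome vector order: (A.R0,A.R1)
under TSO → <0 0>; <0 2>; <1 0>; <1 2>; <2 2>
claimed∖TSO = {<2 0>}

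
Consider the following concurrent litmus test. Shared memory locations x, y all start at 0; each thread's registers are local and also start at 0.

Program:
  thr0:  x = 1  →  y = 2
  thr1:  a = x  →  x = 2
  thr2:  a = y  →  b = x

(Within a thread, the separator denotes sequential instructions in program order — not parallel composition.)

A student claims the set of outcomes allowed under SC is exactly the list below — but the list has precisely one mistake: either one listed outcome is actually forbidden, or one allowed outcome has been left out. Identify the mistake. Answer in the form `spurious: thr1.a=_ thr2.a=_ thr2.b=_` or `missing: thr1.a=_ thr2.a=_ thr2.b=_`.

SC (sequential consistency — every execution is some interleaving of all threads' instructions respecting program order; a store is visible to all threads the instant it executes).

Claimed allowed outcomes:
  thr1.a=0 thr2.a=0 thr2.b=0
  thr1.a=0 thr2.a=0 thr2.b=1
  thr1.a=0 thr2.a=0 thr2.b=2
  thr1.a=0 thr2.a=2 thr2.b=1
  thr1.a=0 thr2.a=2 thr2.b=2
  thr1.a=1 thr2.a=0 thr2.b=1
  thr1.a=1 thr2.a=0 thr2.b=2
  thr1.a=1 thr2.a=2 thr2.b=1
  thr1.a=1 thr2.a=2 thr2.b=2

missing: thr1.a=1 thr2.a=0 thr2.b=0

outcome vector order: (thr1.a,thr2.a,thr2.b)
SC: 10 outcomes — {000 001 002 021 022 100 101 102 121 122}
SC∖claimed = {100}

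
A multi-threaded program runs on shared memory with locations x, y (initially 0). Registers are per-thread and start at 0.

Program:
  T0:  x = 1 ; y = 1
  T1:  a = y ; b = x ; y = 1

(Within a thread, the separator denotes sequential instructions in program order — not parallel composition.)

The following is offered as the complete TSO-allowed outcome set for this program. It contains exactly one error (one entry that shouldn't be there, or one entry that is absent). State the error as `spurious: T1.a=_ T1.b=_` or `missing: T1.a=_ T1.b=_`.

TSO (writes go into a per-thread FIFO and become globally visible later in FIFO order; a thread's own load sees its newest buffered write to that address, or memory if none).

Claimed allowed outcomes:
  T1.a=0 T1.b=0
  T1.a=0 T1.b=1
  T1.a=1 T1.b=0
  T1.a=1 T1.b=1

spurious: T1.a=1 T1.b=0

outcome vector order: (T1.a,T1.b)
TSO (3): 00, 01, 11
claimed∖TSO = {10}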